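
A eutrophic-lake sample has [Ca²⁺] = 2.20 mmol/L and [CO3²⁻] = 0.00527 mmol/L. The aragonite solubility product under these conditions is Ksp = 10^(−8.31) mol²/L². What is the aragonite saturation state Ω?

Ω = 2.37

Ksp = 10^(−8.31) = 4.898×10^-9
Ω = [Ca²⁺][CO3²⁻]/Ksp = (2.20×10^-3)(0.00527×10^-3) / 4.898×10^-9 = 2.37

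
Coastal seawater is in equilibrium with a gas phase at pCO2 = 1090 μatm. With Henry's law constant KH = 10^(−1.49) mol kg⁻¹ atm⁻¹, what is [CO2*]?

KH = 10^(−1.49) = 3.236×10^-2 mol kg⁻¹ atm⁻¹
[CO2*] = KH · pCO2 = 3.236×10^-2 × 1090×10^-6 atm = 3.53×10^-5 mol/kg

[CO2*] = 35.3 μmol/kg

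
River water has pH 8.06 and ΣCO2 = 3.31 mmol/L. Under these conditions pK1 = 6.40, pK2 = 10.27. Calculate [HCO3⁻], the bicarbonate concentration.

α₁ = 1 / (1 + [H⁺]/K1 + K2/[H⁺]) = 1 / (1 + 10^-1.66 + 10^-2.21)
   = 1 / (1 + 0.021878 + 0.0061660) = 1/1.0280 = 0.9727
[HCO3⁻] = α₁ × DIC = 0.9727 × 3.31 = 3.22 mmol/L

[HCO3⁻] = 3.22 mmol/L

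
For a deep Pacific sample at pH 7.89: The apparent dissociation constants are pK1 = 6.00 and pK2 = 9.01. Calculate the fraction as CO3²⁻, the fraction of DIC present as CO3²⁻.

α₂ = 0.0697

α₂ = 1 / (1 + [H⁺]/K2 + [H⁺]²/(K1K2)) = 1 / (1 + 10^+1.12 + 10^-0.77)
   = 1 / (1 + 13.183 + 0.16982) = 1/14.352 = 0.06967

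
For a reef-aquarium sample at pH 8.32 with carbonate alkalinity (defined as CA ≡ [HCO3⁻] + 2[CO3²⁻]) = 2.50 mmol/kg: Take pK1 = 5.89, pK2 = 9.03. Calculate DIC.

DIC = 2.16 mmol/kg

CA = [HCO3⁻] + 2[CO3²⁻] = (α₁ + 2α₂)·DIC
At pH 8.32: [H⁺]/K1 = 10^-2.43 = 0.0037154, K2/[H⁺] = 10^-0.71 = 0.19498
α₁ = 1/(1 + 0.0037154 + 0.19498) = 1/1.1987 = 0.8342; α₂ = α₁·K2/[H⁺] = 0.1627
α₁ + 2α₂ = 1.1596
DIC = CA / (α₁ + 2α₂) = 2.50 / 1.1596 = 2.16 mmol/kg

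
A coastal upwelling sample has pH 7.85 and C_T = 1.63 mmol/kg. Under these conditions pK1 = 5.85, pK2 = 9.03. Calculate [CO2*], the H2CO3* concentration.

α₀ = 1 / (1 + K1/[H⁺] + K1K2/[H⁺]²) = 1 / (1 + 10^+2.00 + 10^+0.82)
   = 1 / (1 + 100.00 + 6.6069) = 1/107.61 = 0.009293
[CO2*] = α₀ × DIC = 0.009293 × 1.63 = 0.0151 mmol/kg = 15.1 μmol/kg

[CO2*] = 15.1 μmol/kg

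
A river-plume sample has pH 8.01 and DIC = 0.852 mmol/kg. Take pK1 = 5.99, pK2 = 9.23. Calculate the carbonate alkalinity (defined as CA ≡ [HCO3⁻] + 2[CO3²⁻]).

CA = [HCO3⁻] + 2[CO3²⁻] = (α₁ + 2α₂)·DIC
At pH 8.01: [H⁺]/K1 = 10^-2.02 = 0.0095499, K2/[H⁺] = 10^-1.22 = 0.060256
α₁ = 1/(1 + 0.0095499 + 0.060256) = 1/1.0698 = 0.9347; α₂ = α₁·K2/[H⁺] = 0.05632
α₁ + 2α₂ = 1.0474
CA = 1.0474 × 0.852 = 0.892 mmol/kg

CA = 0.892 mmol/kg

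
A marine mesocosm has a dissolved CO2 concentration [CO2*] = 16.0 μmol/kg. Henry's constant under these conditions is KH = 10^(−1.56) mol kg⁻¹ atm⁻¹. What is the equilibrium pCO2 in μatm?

pCO2 = 581 μatm

KH = 10^(−1.56) = 2.754×10^-2 mol kg⁻¹ atm⁻¹
pCO2 = [CO2*]/KH = 16.0×10^-6 / 2.754×10^-2 = 5.81×10^-4 atm = 581 μatm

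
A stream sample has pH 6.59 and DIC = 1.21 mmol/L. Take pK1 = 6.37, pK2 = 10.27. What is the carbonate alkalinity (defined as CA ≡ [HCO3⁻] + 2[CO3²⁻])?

CA = 0.755 mmol/L

CA = [HCO3⁻] + 2[CO3²⁻] = (α₁ + 2α₂)·DIC
At pH 6.59: [H⁺]/K1 = 10^-0.22 = 0.60256, K2/[H⁺] = 10^-3.68 = 0.00020893
α₁ = 1/(1 + 0.60256 + 0.00020893) = 1/1.6028 = 0.6239; α₂ = α₁·K2/[H⁺] = 0.0001304
α₁ + 2α₂ = 0.6242
CA = 0.6242 × 1.21 = 0.755 mmol/L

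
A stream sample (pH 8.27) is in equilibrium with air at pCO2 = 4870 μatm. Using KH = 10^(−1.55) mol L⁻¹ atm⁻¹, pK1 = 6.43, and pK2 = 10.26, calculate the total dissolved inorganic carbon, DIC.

[CO2*] = KH · pCO2 = 10^(−1.55) × 4870×10^-6 = 1.373×10^-4 mol/L
α₀ = 1/(1 + K1/[H⁺] + K1K2/[H⁺]²) = 1/(1 + 10^+1.84 + 10^-0.15) = 0.01411
DIC = [CO2*]/α₀ = 1.373×10^-4 / 0.01411 = 9.73 mmol/L

DIC = 9.73 mmol/L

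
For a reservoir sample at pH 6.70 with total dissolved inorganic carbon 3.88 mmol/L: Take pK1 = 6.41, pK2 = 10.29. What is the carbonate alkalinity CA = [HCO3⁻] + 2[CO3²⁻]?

CA = 2.57 mmol/L

CA = [HCO3⁻] + 2[CO3²⁻] = (α₁ + 2α₂)·DIC
At pH 6.70: [H⁺]/K1 = 10^-0.29 = 0.51286, K2/[H⁺] = 10^-3.59 = 0.00025704
α₁ = 1/(1 + 0.51286 + 0.00025704) = 1/1.5131 = 0.6609; α₂ = α₁·K2/[H⁺] = 0.0001699
α₁ + 2α₂ = 0.6612
CA = 0.6612 × 3.88 = 2.57 mmol/L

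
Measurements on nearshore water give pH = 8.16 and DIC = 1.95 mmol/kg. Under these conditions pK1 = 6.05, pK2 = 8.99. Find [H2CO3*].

[CO2*] = 13.1 μmol/kg

α₀ = 1 / (1 + K1/[H⁺] + K1K2/[H⁺]²) = 1 / (1 + 10^+2.11 + 10^+1.28)
   = 1 / (1 + 128.82 + 19.055) = 1/148.88 = 0.006717
[CO2*] = α₀ × DIC = 0.006717 × 1.95 = 0.0131 mmol/kg = 13.1 μmol/kg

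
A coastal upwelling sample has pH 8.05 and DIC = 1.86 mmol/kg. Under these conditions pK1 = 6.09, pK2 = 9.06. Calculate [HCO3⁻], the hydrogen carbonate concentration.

[HCO3⁻] = 1.68 mmol/kg

α₁ = 1 / (1 + [H⁺]/K1 + K2/[H⁺]) = 1 / (1 + 10^-1.96 + 10^-1.01)
   = 1 / (1 + 0.010965 + 0.097724) = 1/1.1087 = 0.9020
[HCO3⁻] = α₁ × DIC = 0.9020 × 1.86 = 1.68 mmol/kg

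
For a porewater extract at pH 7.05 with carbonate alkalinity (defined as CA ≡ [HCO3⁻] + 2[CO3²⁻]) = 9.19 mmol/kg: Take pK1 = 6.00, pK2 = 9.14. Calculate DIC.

DIC = 9.92 mmol/kg

CA = [HCO3⁻] + 2[CO3²⁻] = (α₁ + 2α₂)·DIC
At pH 7.05: [H⁺]/K1 = 10^-1.05 = 0.089125, K2/[H⁺] = 10^-2.09 = 0.0081283
α₁ = 1/(1 + 0.089125 + 0.0081283) = 1/1.0973 = 0.9114; α₂ = α₁·K2/[H⁺] = 0.007408
α₁ + 2α₂ = 0.9262
DIC = CA / (α₁ + 2α₂) = 9.19 / 0.9262 = 9.92 mmol/kg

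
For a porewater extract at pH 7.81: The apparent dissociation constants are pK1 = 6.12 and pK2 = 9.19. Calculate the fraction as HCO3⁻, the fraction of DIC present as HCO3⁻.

α₁ = 0.942

α₁ = 1 / (1 + [H⁺]/K1 + K2/[H⁺]) = 1 / (1 + 10^-1.69 + 10^-1.38)
   = 1 / (1 + 0.020417 + 0.041687) = 1/1.0621 = 0.9415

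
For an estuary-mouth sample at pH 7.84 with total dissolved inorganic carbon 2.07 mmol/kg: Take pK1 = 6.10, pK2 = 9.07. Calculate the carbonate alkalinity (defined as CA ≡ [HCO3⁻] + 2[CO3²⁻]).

CA = 2.15 mmol/kg

CA = [HCO3⁻] + 2[CO3²⁻] = (α₁ + 2α₂)·DIC
At pH 7.84: [H⁺]/K1 = 10^-1.74 = 0.018197, K2/[H⁺] = 10^-1.23 = 0.058884
α₁ = 1/(1 + 0.018197 + 0.058884) = 1/1.0771 = 0.9284; α₂ = α₁·K2/[H⁺] = 0.05467
α₁ + 2α₂ = 1.0378
CA = 1.0378 × 2.07 = 2.15 mmol/kg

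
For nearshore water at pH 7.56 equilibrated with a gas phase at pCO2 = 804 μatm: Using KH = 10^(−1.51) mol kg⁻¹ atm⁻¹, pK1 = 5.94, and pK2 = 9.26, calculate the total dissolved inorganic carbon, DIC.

DIC = 1.08 mmol/kg

[CO2*] = KH · pCO2 = 10^(−1.51) × 804×10^-6 = 2.485×10^-5 mol/kg
α₀ = 1/(1 + K1/[H⁺] + K1K2/[H⁺]²) = 1/(1 + 10^+1.62 + 10^-0.08) = 0.02298
DIC = [CO2*]/α₀ = 2.485×10^-5 / 0.02298 = 1.08 mmol/kg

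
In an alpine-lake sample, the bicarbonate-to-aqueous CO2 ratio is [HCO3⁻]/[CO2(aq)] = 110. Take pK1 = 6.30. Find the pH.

From K1 = [H⁺][HCO3⁻]/[CO2(aq)]:  pH = pK1 + log₁₀([HCO3⁻]/[CO2(aq)])
log₁₀(110) = +2.041
pH = 6.30 + (+2.041) = 8.34

pH = 8.34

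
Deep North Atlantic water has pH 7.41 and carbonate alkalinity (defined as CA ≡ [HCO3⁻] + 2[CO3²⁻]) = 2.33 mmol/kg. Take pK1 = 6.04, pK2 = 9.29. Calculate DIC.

CA = [HCO3⁻] + 2[CO3²⁻] = (α₁ + 2α₂)·DIC
At pH 7.41: [H⁺]/K1 = 10^-1.37 = 0.042658, K2/[H⁺] = 10^-1.88 = 0.013183
α₁ = 1/(1 + 0.042658 + 0.013183) = 1/1.0558 = 0.9471; α₂ = α₁·K2/[H⁺] = 0.01249
α₁ + 2α₂ = 0.9721
DIC = CA / (α₁ + 2α₂) = 2.33 / 0.9721 = 2.40 mmol/kg

DIC = 2.40 mmol/kg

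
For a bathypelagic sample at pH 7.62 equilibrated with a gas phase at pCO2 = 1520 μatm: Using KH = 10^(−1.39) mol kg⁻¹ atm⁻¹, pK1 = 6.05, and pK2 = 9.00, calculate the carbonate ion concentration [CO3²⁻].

[CO3²⁻] = 0.0959 mmol/kg

[CO2*] = KH · pCO2 = 10^(−1.39) × 1520×10^-6 = 6.192×10^-5 mol/kg
α₀ = 1/(1 + K1/[H⁺] + K1K2/[H⁺]²) = 1/(1 + 10^+1.57 + 10^+0.19) = 0.02519
DIC = [CO2*]/α₀ = 6.192×10^-5 / 0.02519 = 2.458 mmol/kg
[CO3²⁻] = α₂·DIC; α₂ = 0.03901, so [CO3²⁻] = 0.03901 × 2.458 = 0.0959 mmol/kg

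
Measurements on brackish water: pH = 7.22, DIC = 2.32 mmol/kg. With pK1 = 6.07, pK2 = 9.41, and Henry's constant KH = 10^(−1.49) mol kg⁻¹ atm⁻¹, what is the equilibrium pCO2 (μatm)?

pCO2 = 4710 μatm

α₀ = 1 / (1 + K1/[H⁺] + K1K2/[H⁺]²) = 1 / (1 + 10^+1.15 + 10^-1.04)
   = 1 / (1 + 14.125 + 0.091201) = 1/15.217 = 0.06572
[CO2*] = α₀ × DIC = 0.06572 × 2.32 = 0.1525 mmol/kg
pCO2 = [CO2*]/KH = 1.525×10^-4 / 3.236×10^-2 = 4710 μatm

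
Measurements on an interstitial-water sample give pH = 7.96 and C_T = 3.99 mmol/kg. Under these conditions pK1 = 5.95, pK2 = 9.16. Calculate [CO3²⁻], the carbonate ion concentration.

[CO3²⁻] = 0.235 mmol/kg

α₂ = 1 / (1 + [H⁺]/K2 + [H⁺]²/(K1K2)) = 1 / (1 + 10^+1.20 + 10^-0.81)
   = 1 / (1 + 15.849 + 0.15488) = 1/17.004 = 0.05881
[CO3²⁻] = α₂ × DIC = 0.05881 × 3.99 = 0.235 mmol/kg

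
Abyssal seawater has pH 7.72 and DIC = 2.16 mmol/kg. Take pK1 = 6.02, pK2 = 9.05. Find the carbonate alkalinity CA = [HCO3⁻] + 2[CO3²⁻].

CA = 2.21 mmol/kg

CA = [HCO3⁻] + 2[CO3²⁻] = (α₁ + 2α₂)·DIC
At pH 7.72: [H⁺]/K1 = 10^-1.70 = 0.019953, K2/[H⁺] = 10^-1.33 = 0.046774
α₁ = 1/(1 + 0.019953 + 0.046774) = 1/1.0667 = 0.9374; α₂ = α₁·K2/[H⁺] = 0.04385
α₁ + 2α₂ = 1.0251
CA = 1.0251 × 2.16 = 2.21 mmol/kg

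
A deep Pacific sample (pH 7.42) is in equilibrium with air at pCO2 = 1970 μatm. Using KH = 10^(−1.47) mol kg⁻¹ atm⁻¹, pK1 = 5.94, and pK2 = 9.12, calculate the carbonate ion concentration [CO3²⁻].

[CO3²⁻] = 0.0402 mmol/kg

[CO2*] = KH · pCO2 = 10^(−1.47) × 1970×10^-6 = 6.675×10^-5 mol/kg
α₀ = 1/(1 + K1/[H⁺] + K1K2/[H⁺]²) = 1/(1 + 10^+1.48 + 10^-0.22) = 0.03144
DIC = [CO2*]/α₀ = 6.675×10^-5 / 0.03144 = 2.123 mmol/kg
[CO3²⁻] = α₂·DIC; α₂ = 0.01895, so [CO3²⁻] = 0.01895 × 2.123 = 0.0402 mmol/kg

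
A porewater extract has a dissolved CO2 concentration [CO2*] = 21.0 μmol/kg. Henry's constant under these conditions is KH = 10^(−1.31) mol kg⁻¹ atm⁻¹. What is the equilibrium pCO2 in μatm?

KH = 10^(−1.31) = 4.898×10^-2 mol kg⁻¹ atm⁻¹
pCO2 = [CO2*]/KH = 21.0×10^-6 / 4.898×10^-2 = 4.29×10^-4 atm = 429 μatm

pCO2 = 429 μatm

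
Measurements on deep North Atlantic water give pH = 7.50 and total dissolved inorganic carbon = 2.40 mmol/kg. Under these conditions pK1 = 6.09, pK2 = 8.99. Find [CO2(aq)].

[CO2*] = 0.0872 mmol/kg

α₀ = 1 / (1 + K1/[H⁺] + K1K2/[H⁺]²) = 1 / (1 + 10^+1.41 + 10^-0.08)
   = 1 / (1 + 25.704 + 0.83176) = 1/27.536 = 0.03632
[CO2*] = α₀ × DIC = 0.03632 × 2.40 = 0.0872 mmol/kg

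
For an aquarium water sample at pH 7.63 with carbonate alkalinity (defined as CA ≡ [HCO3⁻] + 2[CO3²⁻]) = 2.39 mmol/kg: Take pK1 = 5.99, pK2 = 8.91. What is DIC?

CA = [HCO3⁻] + 2[CO3²⁻] = (α₁ + 2α₂)·DIC
At pH 7.63: [H⁺]/K1 = 10^-1.64 = 0.022909, K2/[H⁺] = 10^-1.28 = 0.052481
α₁ = 1/(1 + 0.022909 + 0.052481) = 1/1.0754 = 0.9299; α₂ = α₁·K2/[H⁺] = 0.04880
α₁ + 2α₂ = 1.0275
DIC = CA / (α₁ + 2α₂) = 2.39 / 1.0275 = 2.33 mmol/kg

DIC = 2.33 mmol/kg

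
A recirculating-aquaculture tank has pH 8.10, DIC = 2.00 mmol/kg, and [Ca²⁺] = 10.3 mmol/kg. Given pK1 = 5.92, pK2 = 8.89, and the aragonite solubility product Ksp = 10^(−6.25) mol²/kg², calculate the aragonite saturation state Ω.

α₂ = 1 / (1 + [H⁺]/K2 + [H⁺]²/(K1K2)) = 1 / (1 + 10^+0.79 + 10^-1.39)
   = 1 / (1 + 6.1660 + 0.040738) = 1/7.2067 = 0.1388
[CO3²⁻] = α₂ × DIC = 0.1388 × 2.00 = 0.2775 mmol/kg
Ksp = 10^(−6.25) = 5.623×10^-7
Ω = [Ca²⁺][CO3²⁻]/Ksp = (10.3×10^-3)(2.775×10^-4) / 5.623×10^-7 = 5.08

Ω = 5.08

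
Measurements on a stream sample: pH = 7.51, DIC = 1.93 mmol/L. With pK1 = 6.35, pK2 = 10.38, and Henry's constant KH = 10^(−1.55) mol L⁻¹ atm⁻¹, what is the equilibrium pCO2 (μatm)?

pCO2 = 4430 μatm

α₀ = 1 / (1 + K1/[H⁺] + K1K2/[H⁺]²) = 1 / (1 + 10^+1.16 + 10^-1.71)
   = 1 / (1 + 14.454 + 0.019498) = 1/15.474 = 0.06462
[CO2*] = α₀ × DIC = 0.06462 × 1.93 = 0.1247 mmol/L
pCO2 = [CO2*]/KH = 1.247×10^-4 / 2.818×10^-2 = 4430 μatm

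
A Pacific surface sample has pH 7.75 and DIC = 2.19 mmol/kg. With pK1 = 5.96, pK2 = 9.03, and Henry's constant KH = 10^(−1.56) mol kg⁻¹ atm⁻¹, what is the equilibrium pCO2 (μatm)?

pCO2 = 1210 μatm

α₀ = 1 / (1 + K1/[H⁺] + K1K2/[H⁺]²) = 1 / (1 + 10^+1.79 + 10^+0.51)
   = 1 / (1 + 61.660 + 3.2359) = 1/65.895 = 0.01518
[CO2*] = α₀ × DIC = 0.01518 × 2.19 = 0.03323 mmol/kg
pCO2 = [CO2*]/KH = 3.323×10^-5 / 2.754×10^-2 = 1210 μatm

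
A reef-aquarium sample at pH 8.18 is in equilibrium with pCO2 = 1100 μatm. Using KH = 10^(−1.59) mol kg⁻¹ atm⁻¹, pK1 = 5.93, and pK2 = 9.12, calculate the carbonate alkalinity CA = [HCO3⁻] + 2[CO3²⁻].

[CO2*] = KH · pCO2 = 10^(−1.59) × 1100×10^-6 = 2.827×10^-5 mol/kg
α₀ = 1/(1 + K1/[H⁺] + K1K2/[H⁺]²) = 1/(1 + 10^+2.25 + 10^+1.31) = 0.005019
DIC = [CO2*]/α₀ = 2.827×10^-5 / 0.005019 = 5.634 mmol/kg
CA = (α₁ + 2α₂)·DIC = (0.8925 + 2×0.1025) × 5.634 = 6.18 mmol/kg

CA = 6.18 mmol/kg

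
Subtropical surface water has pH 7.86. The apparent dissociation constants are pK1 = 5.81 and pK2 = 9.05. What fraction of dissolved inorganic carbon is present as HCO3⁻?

α₁ = 0.932

α₁ = 1 / (1 + [H⁺]/K1 + K2/[H⁺]) = 1 / (1 + 10^-2.05 + 10^-1.19)
   = 1 / (1 + 0.0089125 + 0.064565) = 1/1.0735 = 0.9316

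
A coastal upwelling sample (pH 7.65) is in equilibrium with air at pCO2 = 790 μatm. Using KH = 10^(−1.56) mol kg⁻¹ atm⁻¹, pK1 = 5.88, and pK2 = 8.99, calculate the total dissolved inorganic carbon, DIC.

DIC = 1.36 mmol/kg

[CO2*] = KH · pCO2 = 10^(−1.56) × 790×10^-6 = 2.176×10^-5 mol/kg
α₀ = 1/(1 + K1/[H⁺] + K1K2/[H⁺]²) = 1/(1 + 10^+1.77 + 10^+0.43) = 0.01598
DIC = [CO2*]/α₀ = 2.176×10^-5 / 0.01598 = 1.36 mmol/kg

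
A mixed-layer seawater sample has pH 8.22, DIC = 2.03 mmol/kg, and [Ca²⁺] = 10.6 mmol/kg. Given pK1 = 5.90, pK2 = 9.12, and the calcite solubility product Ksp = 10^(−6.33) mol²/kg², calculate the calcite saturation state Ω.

Ω = 5.12

α₂ = 1 / (1 + [H⁺]/K2 + [H⁺]²/(K1K2)) = 1 / (1 + 10^+0.90 + 10^-1.42)
   = 1 / (1 + 7.9433 + 0.038019) = 1/8.9813 = 0.1113
[CO3²⁻] = α₂ × DIC = 0.1113 × 2.03 = 0.2260 mmol/kg
Ksp = 10^(−6.33) = 4.677×10^-7
Ω = [Ca²⁺][CO3²⁻]/Ksp = (10.6×10^-3)(2.260×10^-4) / 4.677×10^-7 = 5.12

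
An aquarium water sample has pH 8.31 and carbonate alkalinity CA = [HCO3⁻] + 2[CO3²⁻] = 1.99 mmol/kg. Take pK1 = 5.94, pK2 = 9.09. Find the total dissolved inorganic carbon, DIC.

CA = [HCO3⁻] + 2[CO3²⁻] = (α₁ + 2α₂)·DIC
At pH 8.31: [H⁺]/K1 = 10^-2.37 = 0.0042658, K2/[H⁺] = 10^-0.78 = 0.16596
α₁ = 1/(1 + 0.0042658 + 0.16596) = 1/1.1702 = 0.8545; α₂ = α₁·K2/[H⁺] = 0.1418
α₁ + 2α₂ = 1.1382
DIC = CA / (α₁ + 2α₂) = 1.99 / 1.1382 = 1.75 mmol/kg

DIC = 1.75 mmol/kg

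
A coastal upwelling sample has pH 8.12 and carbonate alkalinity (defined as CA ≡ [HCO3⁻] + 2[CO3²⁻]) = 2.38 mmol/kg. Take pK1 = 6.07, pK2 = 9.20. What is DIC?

CA = [HCO3⁻] + 2[CO3²⁻] = (α₁ + 2α₂)·DIC
At pH 8.12: [H⁺]/K1 = 10^-2.05 = 0.0089125, K2/[H⁺] = 10^-1.08 = 0.083176
α₁ = 1/(1 + 0.0089125 + 0.083176) = 1/1.0921 = 0.9157; α₂ = α₁·K2/[H⁺] = 0.07616
α₁ + 2α₂ = 1.0680
DIC = CA / (α₁ + 2α₂) = 2.38 / 1.0680 = 2.23 mmol/kg

DIC = 2.23 mmol/kg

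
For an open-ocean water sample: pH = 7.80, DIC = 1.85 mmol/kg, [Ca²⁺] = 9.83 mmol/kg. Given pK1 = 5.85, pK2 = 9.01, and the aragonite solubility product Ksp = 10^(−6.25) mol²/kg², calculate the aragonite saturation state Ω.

Ω = 1.86

α₂ = 1 / (1 + [H⁺]/K2 + [H⁺]²/(K1K2)) = 1 / (1 + 10^+1.21 + 10^-0.74)
   = 1 / (1 + 16.218 + 0.18197) = 1/17.400 = 0.05747
[CO3²⁻] = α₂ × DIC = 0.05747 × 1.85 = 0.1063 mmol/kg
Ksp = 10^(−6.25) = 5.623×10^-7
Ω = [Ca²⁺][CO3²⁻]/Ksp = (9.83×10^-3)(1.063×10^-4) / 5.623×10^-7 = 1.86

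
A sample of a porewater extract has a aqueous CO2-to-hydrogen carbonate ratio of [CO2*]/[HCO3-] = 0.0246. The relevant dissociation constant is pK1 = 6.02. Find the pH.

From K1 = [H⁺][HCO3-]/[CO2*]:  pH = pK1 − log₁₀([CO2*]/[HCO3-])
log₁₀(0.0246) = -1.609
pH = 6.02 − (-1.609) = 7.63

pH = 7.63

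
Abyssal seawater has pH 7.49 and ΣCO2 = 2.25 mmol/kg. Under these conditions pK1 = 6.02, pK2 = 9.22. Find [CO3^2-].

[CO3²⁻] = 0.0398 mmol/kg

α₂ = 1 / (1 + [H⁺]/K2 + [H⁺]²/(K1K2)) = 1 / (1 + 10^+1.73 + 10^+0.26)
   = 1 / (1 + 53.703 + 1.8197) = 1/56.523 = 0.01769
[CO3²⁻] = α₂ × DIC = 0.01769 × 2.25 = 0.0398 mmol/kg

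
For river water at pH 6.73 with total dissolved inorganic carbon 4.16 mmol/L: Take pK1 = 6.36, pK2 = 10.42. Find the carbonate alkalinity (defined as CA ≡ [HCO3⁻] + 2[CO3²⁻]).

CA = [HCO3⁻] + 2[CO3²⁻] = (α₁ + 2α₂)·DIC
At pH 6.73: [H⁺]/K1 = 10^-0.37 = 0.42658, K2/[H⁺] = 10^-3.69 = 0.00020417
α₁ = 1/(1 + 0.42658 + 0.00020417) = 1/1.4268 = 0.7009; α₂ = α₁·K2/[H⁺] = 0.0001431
α₁ + 2α₂ = 0.7012
CA = 0.7012 × 4.16 = 2.92 mmol/L

CA = 2.92 mmol/L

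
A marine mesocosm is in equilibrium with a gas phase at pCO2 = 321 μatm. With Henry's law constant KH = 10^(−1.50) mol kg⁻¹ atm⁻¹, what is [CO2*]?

[CO2*] = 10.2 μmol/kg

KH = 10^(−1.50) = 3.162×10^-2 mol kg⁻¹ atm⁻¹
[CO2*] = KH · pCO2 = 3.162×10^-2 × 321×10^-6 atm = 1.02×10^-5 mol/kg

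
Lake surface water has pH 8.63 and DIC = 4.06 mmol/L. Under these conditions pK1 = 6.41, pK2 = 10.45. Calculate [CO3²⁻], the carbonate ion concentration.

[CO3²⁻] = 0.0602 mmol/L

α₂ = 1 / (1 + [H⁺]/K2 + [H⁺]²/(K1K2)) = 1 / (1 + 10^+1.82 + 10^-0.40)
   = 1 / (1 + 66.069 + 0.39811) = 1/67.467 = 0.01482
[CO3²⁻] = α₂ × DIC = 0.01482 × 4.06 = 0.0602 mmol/L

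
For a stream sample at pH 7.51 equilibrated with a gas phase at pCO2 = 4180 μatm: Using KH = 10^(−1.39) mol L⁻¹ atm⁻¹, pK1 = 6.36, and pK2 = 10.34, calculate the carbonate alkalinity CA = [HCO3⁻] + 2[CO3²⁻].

[CO2*] = KH · pCO2 = 10^(−1.39) × 4180×10^-6 = 1.703×10^-4 mol/L
α₀ = 1/(1 + K1/[H⁺] + K1K2/[H⁺]²) = 1/(1 + 10^+1.15 + 10^-1.68) = 0.06602
DIC = [CO2*]/α₀ = 1.703×10^-4 / 0.06602 = 2.579 mmol/L
CA = (α₁ + 2α₂)·DIC = (0.9326 + 2×0.001379) × 2.579 = 2.41 mmol/L

CA = 2.41 mmol/L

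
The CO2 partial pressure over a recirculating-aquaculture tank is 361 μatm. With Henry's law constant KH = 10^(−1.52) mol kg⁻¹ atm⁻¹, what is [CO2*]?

[CO2*] = 10.9 μmol/kg

KH = 10^(−1.52) = 3.020×10^-2 mol kg⁻¹ atm⁻¹
[CO2*] = KH · pCO2 = 3.020×10^-2 × 361×10^-6 atm = 1.09×10^-5 mol/kg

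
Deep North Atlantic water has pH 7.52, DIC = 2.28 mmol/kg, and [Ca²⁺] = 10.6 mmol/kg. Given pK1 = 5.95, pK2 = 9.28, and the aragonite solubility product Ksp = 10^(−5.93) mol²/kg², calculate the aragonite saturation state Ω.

α₂ = 1 / (1 + [H⁺]/K2 + [H⁺]²/(K1K2)) = 1 / (1 + 10^+1.76 + 10^+0.19)
   = 1 / (1 + 57.544 + 1.5488) = 1/60.093 = 0.01664
[CO3²⁻] = α₂ × DIC = 0.01664 × 2.28 = 0.03794 mmol/kg
Ksp = 10^(−5.93) = 1.175×10^-6
Ω = [Ca²⁺][CO3²⁻]/Ksp = (10.6×10^-3)(3.794×10^-5) / 1.175×10^-6 = 0.342

Ω = 0.342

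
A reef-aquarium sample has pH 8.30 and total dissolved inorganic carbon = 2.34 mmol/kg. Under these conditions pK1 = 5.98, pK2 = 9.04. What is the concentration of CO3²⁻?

α₂ = 1 / (1 + [H⁺]/K2 + [H⁺]²/(K1K2)) = 1 / (1 + 10^+0.74 + 10^-1.58)
   = 1 / (1 + 5.4954 + 0.026303) = 1/6.5217 = 0.1533
[CO3²⁻] = α₂ × DIC = 0.1533 × 2.34 = 0.359 mmol/kg

[CO3²⁻] = 0.359 mmol/kg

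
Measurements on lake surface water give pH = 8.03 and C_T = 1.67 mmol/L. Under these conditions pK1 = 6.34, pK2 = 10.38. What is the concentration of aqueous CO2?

[CO2*] = 0.0333 mmol/L

α₀ = 1 / (1 + K1/[H⁺] + K1K2/[H⁺]²) = 1 / (1 + 10^+1.69 + 10^-0.66)
   = 1 / (1 + 48.978 + 0.21878) = 1/50.197 = 0.01992
[CO2*] = α₀ × DIC = 0.01992 × 1.67 = 0.0333 mmol/L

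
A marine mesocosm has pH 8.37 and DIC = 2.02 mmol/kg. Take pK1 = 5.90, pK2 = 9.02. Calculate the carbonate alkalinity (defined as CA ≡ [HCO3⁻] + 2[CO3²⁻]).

CA = [HCO3⁻] + 2[CO3²⁻] = (α₁ + 2α₂)·DIC
At pH 8.37: [H⁺]/K1 = 10^-2.47 = 0.0033884, K2/[H⁺] = 10^-0.65 = 0.22387
α₁ = 1/(1 + 0.0033884 + 0.22387) = 1/1.2273 = 0.8148; α₂ = α₁·K2/[H⁺] = 0.1824
α₁ + 2α₂ = 1.1797
CA = 1.1797 × 2.02 = 2.38 mmol/kg

CA = 2.38 mmol/kg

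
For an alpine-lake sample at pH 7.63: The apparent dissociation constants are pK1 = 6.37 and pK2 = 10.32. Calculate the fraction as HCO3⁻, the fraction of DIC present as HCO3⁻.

α₁ = 1 / (1 + [H⁺]/K1 + K2/[H⁺]) = 1 / (1 + 10^-1.26 + 10^-2.69)
   = 1 / (1 + 0.054954 + 0.0020417) = 1/1.0570 = 0.9461

α₁ = 0.946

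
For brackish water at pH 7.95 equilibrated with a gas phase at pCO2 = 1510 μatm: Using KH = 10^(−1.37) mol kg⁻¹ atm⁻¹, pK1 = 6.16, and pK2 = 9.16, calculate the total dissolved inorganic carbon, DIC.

[CO2*] = KH · pCO2 = 10^(−1.37) × 1510×10^-6 = 6.441×10^-5 mol/kg
α₀ = 1/(1 + K1/[H⁺] + K1K2/[H⁺]²) = 1/(1 + 10^+1.79 + 10^+0.58) = 0.01505
DIC = [CO2*]/α₀ = 6.441×10^-5 / 0.01505 = 4.28 mmol/kg

DIC = 4.28 mmol/kg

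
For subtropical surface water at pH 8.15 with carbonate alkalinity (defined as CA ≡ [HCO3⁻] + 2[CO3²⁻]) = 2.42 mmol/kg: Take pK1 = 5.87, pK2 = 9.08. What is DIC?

CA = [HCO3⁻] + 2[CO3²⁻] = (α₁ + 2α₂)·DIC
At pH 8.15: [H⁺]/K1 = 10^-2.28 = 0.0052481, K2/[H⁺] = 10^-0.93 = 0.11749
α₁ = 1/(1 + 0.0052481 + 0.11749) = 1/1.1227 = 0.8907; α₂ = α₁·K2/[H⁺] = 0.1046
α₁ + 2α₂ = 1.1000
DIC = CA / (α₁ + 2α₂) = 2.42 / 1.1000 = 2.20 mmol/kg

DIC = 2.20 mmol/kg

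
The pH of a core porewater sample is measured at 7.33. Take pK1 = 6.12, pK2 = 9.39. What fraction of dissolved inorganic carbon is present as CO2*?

α₀ = 1 / (1 + K1/[H⁺] + K1K2/[H⁺]²) = 1 / (1 + 10^+1.21 + 10^-0.85)
   = 1 / (1 + 16.218 + 0.14125) = 1/17.359 = 0.05761

α₀ = 0.0576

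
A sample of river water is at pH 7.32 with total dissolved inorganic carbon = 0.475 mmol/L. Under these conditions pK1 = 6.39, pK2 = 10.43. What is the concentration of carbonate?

α₂ = 1 / (1 + [H⁺]/K2 + [H⁺]²/(K1K2)) = 1 / (1 + 10^+3.11 + 10^+2.18)
   = 1 / (1 + 1288.2 + 151.36) = 1/1440.6 = 0.0006942
[CO3²⁻] = α₂ × DIC = 0.0006942 × 0.475 = 0.000330 mmol/L = 0.330 μmol/L

[CO3²⁻] = 0.330 μmol/L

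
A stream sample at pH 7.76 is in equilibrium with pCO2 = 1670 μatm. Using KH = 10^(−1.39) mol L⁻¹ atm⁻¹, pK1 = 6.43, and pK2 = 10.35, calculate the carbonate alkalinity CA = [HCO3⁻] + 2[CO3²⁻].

[CO2*] = KH · pCO2 = 10^(−1.39) × 1670×10^-6 = 6.803×10^-5 mol/L
α₀ = 1/(1 + K1/[H⁺] + K1K2/[H⁺]²) = 1/(1 + 10^+1.33 + 10^-1.26) = 0.04457
DIC = [CO2*]/α₀ = 6.803×10^-5 / 0.04457 = 1.526 mmol/L
CA = (α₁ + 2α₂)·DIC = (0.9530 + 2×0.002450) × 1.526 = 1.46 mmol/L

CA = 1.46 mmol/L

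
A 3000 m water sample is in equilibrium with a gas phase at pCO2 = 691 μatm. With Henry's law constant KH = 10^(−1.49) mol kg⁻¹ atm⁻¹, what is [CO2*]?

KH = 10^(−1.49) = 3.236×10^-2 mol kg⁻¹ atm⁻¹
[CO2*] = KH · pCO2 = 3.236×10^-2 × 691×10^-6 atm = 2.24×10^-5 mol/kg

[CO2*] = 22.4 μmol/kg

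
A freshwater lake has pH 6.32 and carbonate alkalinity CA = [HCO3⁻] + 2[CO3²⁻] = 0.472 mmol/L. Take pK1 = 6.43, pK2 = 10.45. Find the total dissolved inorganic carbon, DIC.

DIC = 1.08 mmol/L

CA = [HCO3⁻] + 2[CO3²⁻] = (α₁ + 2α₂)·DIC
At pH 6.32: [H⁺]/K1 = 10^0.11 = 1.2882, K2/[H⁺] = 10^-4.13 = 7.4131×10^-5
α₁ = 1/(1 + 1.2882 + 7.4131×10^-5) = 1/2.2883 = 0.4370; α₂ = α₁·K2/[H⁺] = 3.240×10^-5
α₁ + 2α₂ = 0.4371
DIC = CA / (α₁ + 2α₂) = 0.472 / 0.4371 = 1.08 mmol/L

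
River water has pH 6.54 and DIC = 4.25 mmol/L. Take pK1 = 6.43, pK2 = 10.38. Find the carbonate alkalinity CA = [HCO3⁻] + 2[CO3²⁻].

CA = [HCO3⁻] + 2[CO3²⁻] = (α₁ + 2α₂)·DIC
At pH 6.54: [H⁺]/K1 = 10^-0.11 = 0.77625, K2/[H⁺] = 10^-3.84 = 0.00014454
α₁ = 1/(1 + 0.77625 + 0.00014454) = 1/1.7764 = 0.5629; α₂ = α₁·K2/[H⁺] = 8.137×10^-5
α₁ + 2α₂ = 0.5631
CA = 0.5631 × 4.25 = 2.39 mmol/L

CA = 2.39 mmol/L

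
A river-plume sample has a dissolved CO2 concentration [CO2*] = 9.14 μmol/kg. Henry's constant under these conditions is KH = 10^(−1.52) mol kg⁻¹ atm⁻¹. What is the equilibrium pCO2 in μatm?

KH = 10^(−1.52) = 3.020×10^-2 mol kg⁻¹ atm⁻¹
pCO2 = [CO2*]/KH = 9.14×10^-6 / 3.020×10^-2 = 3.03×10^-4 atm = 303 μatm

pCO2 = 303 μatm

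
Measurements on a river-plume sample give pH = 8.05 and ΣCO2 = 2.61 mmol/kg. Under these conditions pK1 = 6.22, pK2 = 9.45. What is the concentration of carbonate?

[CO3²⁻] = 0.0985 mmol/kg

α₂ = 1 / (1 + [H⁺]/K2 + [H⁺]²/(K1K2)) = 1 / (1 + 10^+1.40 + 10^-0.43)
   = 1 / (1 + 25.119 + 0.37154) = 1/26.490 = 0.03775
[CO3²⁻] = α₂ × DIC = 0.03775 × 2.61 = 0.0985 mmol/kg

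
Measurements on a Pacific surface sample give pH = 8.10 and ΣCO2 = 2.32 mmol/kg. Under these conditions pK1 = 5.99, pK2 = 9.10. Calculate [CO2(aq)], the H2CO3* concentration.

α₀ = 1 / (1 + K1/[H⁺] + K1K2/[H⁺]²) = 1 / (1 + 10^+2.11 + 10^+1.11)
   = 1 / (1 + 128.82 + 12.882) = 1/142.71 = 0.007007
[CO2*] = α₀ × DIC = 0.007007 × 2.32 = 0.0163 mmol/kg = 16.3 μmol/kg

[CO2*] = 16.3 μmol/kg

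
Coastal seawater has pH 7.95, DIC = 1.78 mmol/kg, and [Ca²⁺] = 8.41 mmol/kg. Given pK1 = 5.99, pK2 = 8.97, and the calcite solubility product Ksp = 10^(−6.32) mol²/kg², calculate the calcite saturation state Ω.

α₂ = 1 / (1 + [H⁺]/K2 + [H⁺]²/(K1K2)) = 1 / (1 + 10^+1.02 + 10^-0.94)
   = 1 / (1 + 10.471 + 0.11482) = 1/11.586 = 0.08631
[CO3²⁻] = α₂ × DIC = 0.08631 × 1.78 = 0.1536 mmol/kg
Ksp = 10^(−6.32) = 4.786×10^-7
Ω = [Ca²⁺][CO3²⁻]/Ksp = (8.41×10^-3)(1.536×10^-4) / 4.786×10^-7 = 2.70

Ω = 2.70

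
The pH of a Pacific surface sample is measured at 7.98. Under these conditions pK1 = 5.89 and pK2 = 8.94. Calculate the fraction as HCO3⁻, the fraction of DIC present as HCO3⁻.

α₁ = 1 / (1 + [H⁺]/K1 + K2/[H⁺]) = 1 / (1 + 10^-2.09 + 10^-0.96)
   = 1 / (1 + 0.0081283 + 0.10965) = 1/1.1178 = 0.8946

α₁ = 0.895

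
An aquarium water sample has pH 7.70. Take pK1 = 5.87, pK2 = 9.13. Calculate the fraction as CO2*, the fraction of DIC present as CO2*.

α₀ = 0.0141

α₀ = 1 / (1 + K1/[H⁺] + K1K2/[H⁺]²) = 1 / (1 + 10^+1.83 + 10^+0.40)
   = 1 / (1 + 67.608 + 2.5119) = 1/71.120 = 0.01406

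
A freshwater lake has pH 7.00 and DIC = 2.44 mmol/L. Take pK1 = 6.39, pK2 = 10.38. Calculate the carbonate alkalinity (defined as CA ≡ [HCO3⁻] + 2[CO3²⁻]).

CA = [HCO3⁻] + 2[CO3²⁻] = (α₁ + 2α₂)·DIC
At pH 7.00: [H⁺]/K1 = 10^-0.61 = 0.24547, K2/[H⁺] = 10^-3.38 = 0.00041687
α₁ = 1/(1 + 0.24547 + 0.00041687) = 1/1.2459 = 0.8026; α₂ = α₁·K2/[H⁺] = 0.0003346
α₁ + 2α₂ = 0.8033
CA = 0.8033 × 2.44 = 1.96 mmol/L

CA = 1.96 mmol/L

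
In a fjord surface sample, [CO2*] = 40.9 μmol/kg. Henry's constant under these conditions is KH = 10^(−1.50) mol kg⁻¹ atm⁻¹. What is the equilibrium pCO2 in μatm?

KH = 10^(−1.50) = 3.162×10^-2 mol kg⁻¹ atm⁻¹
pCO2 = [CO2*]/KH = 40.9×10^-6 / 3.162×10^-2 = 1.29×10^-3 atm = 1290 μatm

pCO2 = 1290 μatm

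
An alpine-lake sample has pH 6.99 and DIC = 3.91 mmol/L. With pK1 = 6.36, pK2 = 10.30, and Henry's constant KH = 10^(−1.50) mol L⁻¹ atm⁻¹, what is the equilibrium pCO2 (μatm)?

α₀ = 1 / (1 + K1/[H⁺] + K1K2/[H⁺]²) = 1 / (1 + 10^+0.63 + 10^-2.68)
   = 1 / (1 + 4.2658 + 0.0020893) = 1/5.2679 = 0.1898
[CO2*] = α₀ × DIC = 0.1898 × 3.91 = 0.7422 mmol/L
pCO2 = [CO2*]/KH = 7.422×10^-4 / 3.162×10^-2 = 2.35×10^4 μatm

pCO2 = 2.35×10^4 μatm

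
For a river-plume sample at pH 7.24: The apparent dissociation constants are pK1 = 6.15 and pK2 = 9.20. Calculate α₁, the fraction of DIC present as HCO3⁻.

α₁ = 1 / (1 + [H⁺]/K1 + K2/[H⁺]) = 1 / (1 + 10^-1.09 + 10^-1.96)
   = 1 / (1 + 0.081283 + 0.010965) = 1/1.0922 = 0.9155

α₁ = 0.916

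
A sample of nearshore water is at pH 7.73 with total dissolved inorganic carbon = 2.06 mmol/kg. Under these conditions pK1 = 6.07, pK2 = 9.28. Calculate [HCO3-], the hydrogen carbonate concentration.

[HCO3⁻] = 1.96 mmol/kg

α₁ = 1 / (1 + [H⁺]/K1 + K2/[H⁺]) = 1 / (1 + 10^-1.66 + 10^-1.55)
   = 1 / (1 + 0.021878 + 0.028184) = 1/1.0501 = 0.9523
[HCO3⁻] = α₁ × DIC = 0.9523 × 2.06 = 1.96 mmol/kg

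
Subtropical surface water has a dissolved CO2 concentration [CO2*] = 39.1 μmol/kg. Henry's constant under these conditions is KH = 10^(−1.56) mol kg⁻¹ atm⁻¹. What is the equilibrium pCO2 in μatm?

KH = 10^(−1.56) = 2.754×10^-2 mol kg⁻¹ atm⁻¹
pCO2 = [CO2*]/KH = 39.1×10^-6 / 2.754×10^-2 = 1.42×10^-3 atm = 1420 μatm

pCO2 = 1420 μatm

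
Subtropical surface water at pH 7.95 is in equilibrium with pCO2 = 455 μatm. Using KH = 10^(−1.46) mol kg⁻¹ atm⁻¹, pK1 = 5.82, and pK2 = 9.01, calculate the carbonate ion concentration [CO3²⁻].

[CO3²⁻] = 0.185 mmol/kg

[CO2*] = KH · pCO2 = 10^(−1.46) × 455×10^-6 = 1.578×10^-5 mol/kg
α₀ = 1/(1 + K1/[H⁺] + K1K2/[H⁺]²) = 1/(1 + 10^+2.13 + 10^+1.07) = 0.006773
DIC = [CO2*]/α₀ = 1.578×10^-5 / 0.006773 = 2.329 mmol/kg
[CO3²⁻] = α₂·DIC; α₂ = 0.07958, so [CO3²⁻] = 0.07958 × 2.329 = 0.185 mmol/kg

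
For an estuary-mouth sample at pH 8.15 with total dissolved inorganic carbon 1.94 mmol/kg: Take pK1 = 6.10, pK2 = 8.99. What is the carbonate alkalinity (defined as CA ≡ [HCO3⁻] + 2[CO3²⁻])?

CA = [HCO3⁻] + 2[CO3²⁻] = (α₁ + 2α₂)·DIC
At pH 8.15: [H⁺]/K1 = 10^-2.05 = 0.0089125, K2/[H⁺] = 10^-0.84 = 0.14454
α₁ = 1/(1 + 0.0089125 + 0.14454) = 1/1.1535 = 0.8670; α₂ = α₁·K2/[H⁺] = 0.1253
α₁ + 2α₂ = 1.1176
CA = 1.1176 × 1.94 = 2.17 mmol/kg

CA = 2.17 mmol/kg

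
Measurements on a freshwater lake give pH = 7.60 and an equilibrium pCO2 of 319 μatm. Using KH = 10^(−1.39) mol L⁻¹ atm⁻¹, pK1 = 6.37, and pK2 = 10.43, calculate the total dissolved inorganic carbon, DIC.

[CO2*] = KH · pCO2 = 10^(−1.39) × 319×10^-6 = 1.300×10^-5 mol/L
α₀ = 1/(1 + K1/[H⁺] + K1K2/[H⁺]²) = 1/(1 + 10^+1.23 + 10^-1.60) = 0.05553
DIC = [CO2*]/α₀ = 1.300×10^-5 / 0.05553 = 0.234 mmol/L

DIC = 0.234 mmol/L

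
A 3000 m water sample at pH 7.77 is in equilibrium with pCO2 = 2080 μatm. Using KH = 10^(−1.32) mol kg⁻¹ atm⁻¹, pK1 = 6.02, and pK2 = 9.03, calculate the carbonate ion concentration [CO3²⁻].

[CO3²⁻] = 0.308 mmol/kg

[CO2*] = KH · pCO2 = 10^(−1.32) × 2080×10^-6 = 9.956×10^-5 mol/kg
α₀ = 1/(1 + K1/[H⁺] + K1K2/[H⁺]²) = 1/(1 + 10^+1.75 + 10^+0.49) = 0.01658
DIC = [CO2*]/α₀ = 9.956×10^-5 / 0.01658 = 6.006 mmol/kg
[CO3²⁻] = α₂·DIC; α₂ = 0.05123, so [CO3²⁻] = 0.05123 × 6.006 = 0.308 mmol/kg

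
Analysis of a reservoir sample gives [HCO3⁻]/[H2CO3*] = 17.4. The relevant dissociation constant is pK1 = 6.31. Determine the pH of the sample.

pH = 7.55

From K1 = [H⁺][HCO3⁻]/[H2CO3*]:  pH = pK1 + log₁₀([HCO3⁻]/[H2CO3*])
log₁₀(17.4) = +1.241
pH = 6.31 + (+1.241) = 7.55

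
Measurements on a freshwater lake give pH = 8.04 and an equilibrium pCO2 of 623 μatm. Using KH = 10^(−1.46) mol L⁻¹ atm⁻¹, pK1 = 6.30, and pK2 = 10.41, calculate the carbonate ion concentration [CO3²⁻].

[CO3²⁻] = 5.06 μmol/L

[CO2*] = KH · pCO2 = 10^(−1.46) × 623×10^-6 = 2.160×10^-5 mol/L
α₀ = 1/(1 + K1/[H⁺] + K1K2/[H⁺]²) = 1/(1 + 10^+1.74 + 10^-0.63) = 0.01780
DIC = [CO2*]/α₀ = 2.160×10^-5 / 0.01780 = 1.214 mmol/L
[CO3²⁻] = α₂·DIC; α₂ = 0.004172, so [CO3²⁻] = 0.004172 × 1.214 = 0.00506 mmol/L = 5.06 μmol/L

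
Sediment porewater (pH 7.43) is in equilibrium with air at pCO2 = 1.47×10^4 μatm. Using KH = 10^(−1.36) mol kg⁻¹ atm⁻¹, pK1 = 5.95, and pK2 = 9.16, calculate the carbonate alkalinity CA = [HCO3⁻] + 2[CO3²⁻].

[CO2*] = KH · pCO2 = 10^(−1.36) × 1.47×10^4×10^-6 = 6.417×10^-4 mol/kg
α₀ = 1/(1 + K1/[H⁺] + K1K2/[H⁺]²) = 1/(1 + 10^+1.48 + 10^-0.25) = 0.03148
DIC = [CO2*]/α₀ = 6.417×10^-4 / 0.03148 = 20.38 mmol/kg
CA = (α₁ + 2α₂)·DIC = (0.9508 + 2×0.01770) × 20.38 = 20.1 mmol/kg

CA = 20.1 mmol/kg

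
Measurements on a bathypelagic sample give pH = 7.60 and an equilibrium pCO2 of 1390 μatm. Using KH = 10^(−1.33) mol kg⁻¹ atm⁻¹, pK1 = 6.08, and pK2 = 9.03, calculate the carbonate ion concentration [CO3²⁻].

[CO3²⁻] = 0.0800 mmol/kg

[CO2*] = KH · pCO2 = 10^(−1.33) × 1390×10^-6 = 6.502×10^-5 mol/kg
α₀ = 1/(1 + K1/[H⁺] + K1K2/[H⁺]²) = 1/(1 + 10^+1.52 + 10^+0.09) = 0.02829
DIC = [CO2*]/α₀ = 6.502×10^-5 / 0.02829 = 2.298 mmol/kg
[CO3²⁻] = α₂·DIC; α₂ = 0.03481, so [CO3²⁻] = 0.03481 × 2.298 = 0.0800 mmol/kg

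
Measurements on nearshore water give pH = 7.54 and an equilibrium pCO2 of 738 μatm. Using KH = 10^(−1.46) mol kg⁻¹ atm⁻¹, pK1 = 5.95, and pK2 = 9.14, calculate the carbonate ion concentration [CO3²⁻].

[CO3²⁻] = 0.0250 mmol/kg

[CO2*] = KH · pCO2 = 10^(−1.46) × 738×10^-6 = 2.559×10^-5 mol/kg
α₀ = 1/(1 + K1/[H⁺] + K1K2/[H⁺]²) = 1/(1 + 10^+1.59 + 10^-0.01) = 0.02446
DIC = [CO2*]/α₀ = 2.559×10^-5 / 0.02446 = 1.046 mmol/kg
[CO3²⁻] = α₂·DIC; α₂ = 0.02390, so [CO3²⁻] = 0.02390 × 1.046 = 0.0250 mmol/kg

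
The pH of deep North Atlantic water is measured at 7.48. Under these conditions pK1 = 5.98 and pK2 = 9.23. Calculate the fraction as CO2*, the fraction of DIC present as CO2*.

α₀ = 1 / (1 + K1/[H⁺] + K1K2/[H⁺]²) = 1 / (1 + 10^+1.50 + 10^-0.25)
   = 1 / (1 + 31.623 + 0.56234) = 1/33.185 = 0.03013

α₀ = 0.0301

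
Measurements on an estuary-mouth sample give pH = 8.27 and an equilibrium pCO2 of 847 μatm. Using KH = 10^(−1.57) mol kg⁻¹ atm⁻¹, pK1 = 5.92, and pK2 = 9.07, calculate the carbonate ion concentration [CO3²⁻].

[CO2*] = KH · pCO2 = 10^(−1.57) × 847×10^-6 = 2.280×10^-5 mol/kg
α₀ = 1/(1 + K1/[H⁺] + K1K2/[H⁺]²) = 1/(1 + 10^+2.35 + 10^+1.55) = 0.003841
DIC = [CO2*]/α₀ = 2.280×10^-5 / 0.003841 = 5.935 mmol/kg
[CO3²⁻] = α₂·DIC; α₂ = 0.1363, so [CO3²⁻] = 0.1363 × 5.935 = 0.809 mmol/kg

[CO3²⁻] = 0.809 mmol/kg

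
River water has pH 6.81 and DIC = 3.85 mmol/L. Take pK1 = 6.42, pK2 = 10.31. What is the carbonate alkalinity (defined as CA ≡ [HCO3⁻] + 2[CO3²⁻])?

CA = [HCO3⁻] + 2[CO3²⁻] = (α₁ + 2α₂)·DIC
At pH 6.81: [H⁺]/K1 = 10^-0.39 = 0.40738, K2/[H⁺] = 10^-3.50 = 0.00031623
α₁ = 1/(1 + 0.40738 + 0.00031623) = 1/1.4077 = 0.7104; α₂ = α₁·K2/[H⁺] = 0.0002246
α₁ + 2α₂ = 0.7108
CA = 0.7108 × 3.85 = 2.74 mmol/L

CA = 2.74 mmol/L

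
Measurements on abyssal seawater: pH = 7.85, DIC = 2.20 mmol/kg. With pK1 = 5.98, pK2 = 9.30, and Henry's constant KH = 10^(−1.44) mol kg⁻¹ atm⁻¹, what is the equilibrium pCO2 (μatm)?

pCO2 = 779 μatm

α₀ = 1 / (1 + K1/[H⁺] + K1K2/[H⁺]²) = 1 / (1 + 10^+1.87 + 10^+0.42)
   = 1 / (1 + 74.131 + 2.6303) = 1/77.761 = 0.01286
[CO2*] = α₀ × DIC = 0.01286 × 2.20 = 0.02829 mmol/kg
pCO2 = [CO2*]/KH = 2.829×10^-5 / 3.631×10^-2 = 779 μatm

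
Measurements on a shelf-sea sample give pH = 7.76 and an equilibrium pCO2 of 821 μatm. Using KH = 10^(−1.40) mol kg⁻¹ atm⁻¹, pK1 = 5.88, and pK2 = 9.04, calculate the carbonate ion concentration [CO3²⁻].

[CO3²⁻] = 0.130 mmol/kg

[CO2*] = KH · pCO2 = 10^(−1.40) × 821×10^-6 = 3.268×10^-5 mol/kg
α₀ = 1/(1 + K1/[H⁺] + K1K2/[H⁺]²) = 1/(1 + 10^+1.88 + 10^+0.60) = 0.01237
DIC = [CO2*]/α₀ = 3.268×10^-5 / 0.01237 = 2.642 mmol/kg
[CO3²⁻] = α₂·DIC; α₂ = 0.04925, so [CO3²⁻] = 0.04925 × 2.642 = 0.130 mmol/kg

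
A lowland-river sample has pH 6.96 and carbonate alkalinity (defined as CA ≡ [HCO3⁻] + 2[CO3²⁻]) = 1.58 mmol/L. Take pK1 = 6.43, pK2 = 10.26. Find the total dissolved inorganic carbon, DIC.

CA = [HCO3⁻] + 2[CO3²⁻] = (α₁ + 2α₂)·DIC
At pH 6.96: [H⁺]/K1 = 10^-0.53 = 0.29512, K2/[H⁺] = 10^-3.30 = 0.00050119
α₁ = 1/(1 + 0.29512 + 0.00050119) = 1/1.2956 = 0.7718; α₂ = α₁·K2/[H⁺] = 0.0003868
α₁ + 2α₂ = 0.7726
DIC = CA / (α₁ + 2α₂) = 1.58 / 0.7726 = 2.05 mmol/L

DIC = 2.05 mmol/L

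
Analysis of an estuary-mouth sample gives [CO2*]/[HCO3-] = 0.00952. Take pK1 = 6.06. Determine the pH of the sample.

From K1 = [H⁺][HCO3-]/[CO2*]:  pH = pK1 − log₁₀([CO2*]/[HCO3-])
log₁₀(0.00952) = -2.021
pH = 6.06 − (-2.021) = 8.08

pH = 8.08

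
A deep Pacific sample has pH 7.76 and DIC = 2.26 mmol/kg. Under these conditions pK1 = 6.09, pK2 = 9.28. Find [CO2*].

[CO2*] = 0.0459 mmol/kg

α₀ = 1 / (1 + K1/[H⁺] + K1K2/[H⁺]²) = 1 / (1 + 10^+1.67 + 10^+0.15)
   = 1 / (1 + 46.774 + 1.4125) = 1/49.186 = 0.02033
[CO2*] = α₀ × DIC = 0.02033 × 2.26 = 0.0459 mmol/kg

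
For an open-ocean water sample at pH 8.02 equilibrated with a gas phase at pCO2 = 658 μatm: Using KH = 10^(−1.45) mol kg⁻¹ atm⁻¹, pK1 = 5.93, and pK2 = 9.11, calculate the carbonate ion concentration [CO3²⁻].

[CO2*] = KH · pCO2 = 10^(−1.45) × 658×10^-6 = 2.335×10^-5 mol/kg
α₀ = 1/(1 + K1/[H⁺] + K1K2/[H⁺]²) = 1/(1 + 10^+2.09 + 10^+1.00) = 0.007461
DIC = [CO2*]/α₀ = 2.335×10^-5 / 0.007461 = 3.129 mmol/kg
[CO3²⁻] = α₂·DIC; α₂ = 0.07461, so [CO3²⁻] = 0.07461 × 3.129 = 0.233 mmol/kg

[CO3²⁻] = 0.233 mmol/kg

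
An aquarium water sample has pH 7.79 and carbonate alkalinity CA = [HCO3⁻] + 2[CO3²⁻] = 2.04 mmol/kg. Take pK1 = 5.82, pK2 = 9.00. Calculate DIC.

DIC = 1.95 mmol/kg

CA = [HCO3⁻] + 2[CO3²⁻] = (α₁ + 2α₂)·DIC
At pH 7.79: [H⁺]/K1 = 10^-1.97 = 0.010715, K2/[H⁺] = 10^-1.21 = 0.061660
α₁ = 1/(1 + 0.010715 + 0.061660) = 1/1.0724 = 0.9325; α₂ = α₁·K2/[H⁺] = 0.05750
α₁ + 2α₂ = 1.0475
DIC = CA / (α₁ + 2α₂) = 2.04 / 1.0475 = 1.95 mmol/kg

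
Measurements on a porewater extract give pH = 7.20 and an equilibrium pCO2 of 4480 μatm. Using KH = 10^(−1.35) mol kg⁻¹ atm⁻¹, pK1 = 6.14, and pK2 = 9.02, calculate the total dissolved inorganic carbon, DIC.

[CO2*] = KH · pCO2 = 10^(−1.35) × 4480×10^-6 = 2.001×10^-4 mol/kg
α₀ = 1/(1 + K1/[H⁺] + K1K2/[H⁺]²) = 1/(1 + 10^+1.06 + 10^-0.76) = 0.07902
DIC = [CO2*]/α₀ = 2.001×10^-4 / 0.07902 = 2.53 mmol/kg

DIC = 2.53 mmol/kg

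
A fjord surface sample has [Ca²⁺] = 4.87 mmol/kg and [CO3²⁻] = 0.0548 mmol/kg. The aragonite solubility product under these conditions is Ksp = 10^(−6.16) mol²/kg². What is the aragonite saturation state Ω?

Ω = 0.386

Ksp = 10^(−6.16) = 6.918×10^-7
Ω = [Ca²⁺][CO3²⁻]/Ksp = (4.87×10^-3)(0.0548×10^-3) / 6.918×10^-7 = 0.386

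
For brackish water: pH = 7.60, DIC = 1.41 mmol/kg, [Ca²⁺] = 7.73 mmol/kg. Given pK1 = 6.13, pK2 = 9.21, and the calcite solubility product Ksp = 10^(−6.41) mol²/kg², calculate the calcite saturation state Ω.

α₂ = 1 / (1 + [H⁺]/K2 + [H⁺]²/(K1K2)) = 1 / (1 + 10^+1.61 + 10^+0.14)
   = 1 / (1 + 40.738 + 1.3804) = 1/43.118 = 0.02319
[CO3²⁻] = α₂ × DIC = 0.02319 × 1.41 = 0.03270 mmol/kg
Ksp = 10^(−6.41) = 3.890×10^-7
Ω = [Ca²⁺][CO3²⁻]/Ksp = (7.73×10^-3)(3.270×10^-5) / 3.890×10^-7 = 0.650

Ω = 0.650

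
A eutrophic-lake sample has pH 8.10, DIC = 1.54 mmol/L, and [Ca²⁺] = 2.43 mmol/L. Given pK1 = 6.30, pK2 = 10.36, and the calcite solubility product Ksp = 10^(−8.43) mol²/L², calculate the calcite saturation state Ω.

Ω = 5.42

α₂ = 1 / (1 + [H⁺]/K2 + [H⁺]²/(K1K2)) = 1 / (1 + 10^+2.26 + 10^+0.46)
   = 1 / (1 + 181.97 + 2.8840) = 1/185.85 = 0.005381
[CO3²⁻] = α₂ × DIC = 0.005381 × 1.54 = 0.008286 mmol/L = 8.286 μmol/L
Ksp = 10^(−8.43) = 3.715×10^-9
Ω = [Ca²⁺][CO3²⁻]/Ksp = (2.43×10^-3)(8.286×10^-6) / 3.715×10^-9 = 5.42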